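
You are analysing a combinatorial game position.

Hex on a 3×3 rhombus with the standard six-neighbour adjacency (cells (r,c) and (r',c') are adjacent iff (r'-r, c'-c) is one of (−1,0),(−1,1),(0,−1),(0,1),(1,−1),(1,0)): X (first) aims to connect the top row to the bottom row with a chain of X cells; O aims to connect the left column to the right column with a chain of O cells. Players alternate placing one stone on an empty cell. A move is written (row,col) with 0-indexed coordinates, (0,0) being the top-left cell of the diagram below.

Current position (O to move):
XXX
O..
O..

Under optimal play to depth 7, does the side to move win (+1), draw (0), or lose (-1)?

value(XXX/O../O.., O) = +1

ply 1, O at XXX/O../O.. | (1,1)=-1→XXX/OO./O..; (1,2)=+1→XXX/O.O/O..*; (2,1)=+1→XXX/O../OO.; (2,2)=-1→XXX/O../O.O
ply 2, X at XXX/O.O/O.. | (1,1)=-1→XXX/OXO/O..*; (2,1)=-1→XXX/O.O/OX.; (2,2)=-1→XXX/O.O/O.X
ply 3, O at XXX/OXO/O.. | (2,1)=+1→XXX/OXO/OO.*; (2,2)=-1→XXX/OXO/O.O
ply 4: XXX/OXO/OO. is terminal -1 (X); from XXX/O../O.. depth 7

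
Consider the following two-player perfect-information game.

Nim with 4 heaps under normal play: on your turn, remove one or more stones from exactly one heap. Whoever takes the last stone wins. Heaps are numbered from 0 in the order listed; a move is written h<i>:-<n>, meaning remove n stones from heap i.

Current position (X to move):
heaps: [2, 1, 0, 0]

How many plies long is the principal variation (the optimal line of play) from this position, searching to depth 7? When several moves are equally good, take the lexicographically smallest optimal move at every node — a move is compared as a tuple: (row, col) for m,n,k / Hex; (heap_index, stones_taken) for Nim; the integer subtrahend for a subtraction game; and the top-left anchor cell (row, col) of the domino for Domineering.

PV length from [(2,1,0,0)]: 3 plies

p1 X@[(2,1,0,0)]: h0:-1[(1,1,0,0)]+1* h0:-2[(0,1,0,0)]-1 h1:-1[(2,0,0,0)]-1
p2 O@[(1,1,0,0)]: h0:-1[(0,1,0,0)]-1* h1:-1[(1,0,0,0)]-1
p3 X@[(0,1,0,0)]: h1:-1[(0,0,0,0)]+1*
p4 O@[(0,0,0,0)] terminal -1; root [(2,1,0,0)] d7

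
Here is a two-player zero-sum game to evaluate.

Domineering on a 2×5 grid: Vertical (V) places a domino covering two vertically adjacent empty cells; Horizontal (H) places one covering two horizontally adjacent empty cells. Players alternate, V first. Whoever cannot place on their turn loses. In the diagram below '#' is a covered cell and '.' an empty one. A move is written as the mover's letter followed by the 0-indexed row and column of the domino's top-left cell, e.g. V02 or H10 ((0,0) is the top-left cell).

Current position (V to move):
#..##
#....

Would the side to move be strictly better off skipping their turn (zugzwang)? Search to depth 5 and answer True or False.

p1 V@[#..##/#....]: V01[##.##/##...]-1 V02[#.###/#.#..]+1*
p2 H@[#.###/#.#..]: H13[#.###/#.###]-1*
p3 V@[#.###/#.###]: V01[#####/#####]+1*
p4 H@[#####/#####] terminal -1; root [#..##/#....] d5
suppose V passes — search the same position with H to move:
pass> p1 H@[#..##/#....]: H01[#####/#....]+1* H11[#..##/###..]+1 H12[#..##/#.##.]-1 H13[#..##/#..##]-1
pass> p2 V@[#####/#....] terminal -1; root [#..##/#....] d5
for V: play +1, pass -1

zugzwang(#..##/#...., V) = False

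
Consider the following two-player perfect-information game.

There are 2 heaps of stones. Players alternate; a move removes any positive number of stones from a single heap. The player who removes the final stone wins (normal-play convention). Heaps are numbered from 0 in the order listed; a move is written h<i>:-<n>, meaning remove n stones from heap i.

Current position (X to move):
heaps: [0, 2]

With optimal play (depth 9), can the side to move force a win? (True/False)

[(0,2)] X move#1: h1:-1:-1/(0,1), h1:-2:+1/(0,0)*
[(0,0)] end (terminal -1, O#2); searched (0,2) to 9

X winning at [(0,2)]: True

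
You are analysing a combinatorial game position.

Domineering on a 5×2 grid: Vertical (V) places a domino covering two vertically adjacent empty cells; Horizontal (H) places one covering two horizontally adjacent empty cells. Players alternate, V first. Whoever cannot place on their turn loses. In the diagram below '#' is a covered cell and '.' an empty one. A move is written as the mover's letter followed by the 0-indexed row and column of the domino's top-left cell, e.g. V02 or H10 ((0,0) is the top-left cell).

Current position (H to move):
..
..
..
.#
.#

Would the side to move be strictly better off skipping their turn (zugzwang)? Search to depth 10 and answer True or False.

p1 H@[../../../.#/.#]: H00[##/../../.#/.#]-1 H10[../##/../.#/.#]+1* H20[../../##/.#/.#]-1
p2 V@[../##/../.#/.#]: V20[../##/#./##/.#]-1* V30[../##/../##/##]-1
p3 H@[../##/#./##/.#]: H00[##/##/#./##/.#]+1*
p4 V@[##/##/#./##/.#] terminal -1; root [../../../.#/.#] d10
if H skipped the turn, V would face:
~ p1 V@[../../../.#/.#]: V00[#./#./../.#/.#]+1* V01[.#/.#/../.#/.#]+1 V10[../#./#./.#/.#]+1 V11[../.#/.#/.#/.#]+1 V20[../../#./##/.#]-1 V30[../../../##/##]-1
~ p2 H@[#./#./../.#/.#]: H20[#./#./##/.#/.#]-1*
~ p3 V@[#./#./##/.#/.#]: V01[##/##/##/.#/.#]+1* V30[#./#./##/##/##]+1
~ p4 H@[##/##/##/.#/.#] terminal -1; root [../../../.#/.#] d10
compare (H): move=+1 vs pass=-1

zugzwang(../../../.#/.#, H) = False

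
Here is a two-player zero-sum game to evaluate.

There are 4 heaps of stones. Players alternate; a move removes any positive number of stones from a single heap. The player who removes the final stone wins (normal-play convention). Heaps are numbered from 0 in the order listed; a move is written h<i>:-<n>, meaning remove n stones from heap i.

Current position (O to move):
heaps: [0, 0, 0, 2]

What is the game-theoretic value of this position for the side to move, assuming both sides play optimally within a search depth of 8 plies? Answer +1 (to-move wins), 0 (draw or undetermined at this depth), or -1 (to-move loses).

value((0,0,0,2), O) = +1

ply 1, O at (0,0,0,2) | h3:-1=-1→(0,0,0,1); h3:-2=+1→(0,0,0,0)*
ply 2: (0,0,0,0) is terminal -1 (X); from (0,0,0,2) depth 8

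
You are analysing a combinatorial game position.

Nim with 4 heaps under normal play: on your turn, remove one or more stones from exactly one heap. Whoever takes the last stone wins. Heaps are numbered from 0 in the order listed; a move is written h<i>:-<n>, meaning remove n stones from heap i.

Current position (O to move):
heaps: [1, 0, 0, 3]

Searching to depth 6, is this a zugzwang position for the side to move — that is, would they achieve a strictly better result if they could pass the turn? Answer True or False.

zugzwang((1,0,0,3), O) = False

ply 1, O at (1,0,0,3) | h0:-1=-1→(0,0,0,3); h3:-1=-1→(1,0,0,2); h3:-2=+1→(1,0,0,1)*; h3:-3=-1→(1,0,0,0)
ply 2, X at (1,0,0,1) | h0:-1=-1→(0,0,0,1)*; h3:-1=-1→(1,0,0,0)
ply 3, O at (0,0,0,1) | h3:-1=+1→(0,0,0,0)*
ply 4: (0,0,0,0) is terminal -1 (X); from (1,0,0,3) depth 6
if O skipped the turn, X would face:
~ ply 1, X at (1,0,0,3) | h0:-1=-1→(0,0,0,3); h3:-1=-1→(1,0,0,2); h3:-2=+1→(1,0,0,1)*; h3:-3=-1→(1,0,0,0)
~ ply 2, O at (1,0,0,1) | h0:-1=-1→(0,0,0,1)*; h3:-1=-1→(1,0,0,0)
~ ply 3, X at (0,0,0,1) | h3:-1=+1→(0,0,0,0)*
~ ply 4: (0,0,0,0) is terminal -1 (O); from (1,0,0,3) depth 6
compare (O): move=+1 vs pass=-1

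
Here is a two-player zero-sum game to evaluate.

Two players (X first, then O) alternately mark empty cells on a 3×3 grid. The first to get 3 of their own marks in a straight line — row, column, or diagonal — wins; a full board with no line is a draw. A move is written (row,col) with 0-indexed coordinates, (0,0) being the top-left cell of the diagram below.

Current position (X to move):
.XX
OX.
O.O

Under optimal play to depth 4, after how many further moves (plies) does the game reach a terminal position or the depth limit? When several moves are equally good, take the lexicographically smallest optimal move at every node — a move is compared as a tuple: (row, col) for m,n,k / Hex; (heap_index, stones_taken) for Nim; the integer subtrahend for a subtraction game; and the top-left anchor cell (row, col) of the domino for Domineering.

PV length from [.XX/OX./O.O]: 1 ply

[.XX/OX./O.O] X move#1: (0,0):+1/XXX/OX./O.O*, (1,2):-1/.XX/OXX/O.O, (2,1):+1/.XX/OX./OXO
[XXX/OX./O.O] end (terminal -1, O#2); searched .XX/OX./O.O to 4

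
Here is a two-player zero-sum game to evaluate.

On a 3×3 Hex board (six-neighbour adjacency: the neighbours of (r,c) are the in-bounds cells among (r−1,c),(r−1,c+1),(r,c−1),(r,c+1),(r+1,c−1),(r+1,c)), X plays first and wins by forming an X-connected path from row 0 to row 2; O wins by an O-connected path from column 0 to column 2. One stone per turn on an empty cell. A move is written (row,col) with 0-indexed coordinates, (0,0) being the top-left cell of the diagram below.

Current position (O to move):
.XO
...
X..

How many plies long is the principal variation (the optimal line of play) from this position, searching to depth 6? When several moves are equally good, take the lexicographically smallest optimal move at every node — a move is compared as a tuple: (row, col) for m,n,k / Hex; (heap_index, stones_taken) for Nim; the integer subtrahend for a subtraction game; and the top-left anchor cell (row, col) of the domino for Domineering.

PV length from [.XO/.../X..]: 2 plies

ply 1, O at .XO/.../X.. | (0,0)=-1→OXO/.../X..*; (1,0)=-1→.XO/O../X..; (1,1)=-1→.XO/.O./X..; (1,2)=-1→.XO/..O/X..; (2,1)=-1→.XO/.../XO.; (2,2)=-1→.XO/.../X.O
ply 2, X at OXO/.../X.. | (1,0)=+1→OXO/X../X..*; (1,1)=+1→OXO/.X./X..; (1,2)=+1→OXO/..X/X..; (2,1)=+1→OXO/.../XX.; (2,2)=+1→OXO/.../X.X
ply 3: OXO/X../X.. is terminal -1 (O); from .XO/.../X.. depth 6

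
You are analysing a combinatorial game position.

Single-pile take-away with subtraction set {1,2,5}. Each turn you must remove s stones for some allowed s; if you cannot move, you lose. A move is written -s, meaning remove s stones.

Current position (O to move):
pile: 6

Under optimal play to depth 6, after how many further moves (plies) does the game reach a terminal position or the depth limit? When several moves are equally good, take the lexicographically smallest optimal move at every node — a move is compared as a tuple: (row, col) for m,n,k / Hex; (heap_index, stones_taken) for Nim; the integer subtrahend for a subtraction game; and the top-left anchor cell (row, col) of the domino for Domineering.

ply 1, O at 6 | -1=-1→5*; -2=-1→4; -5=-1→1
ply 2, X at 5 | -1=-1→4; -2=+1→3*; -5=+1→0
ply 3, O at 3 | -1=-1→2*; -2=-1→1
ply 4, X at 2 | -1=-1→1; -2=+1→0*
ply 5: 0 is terminal -1 (O); from 6 depth 6

PV length from [6]: 4 plies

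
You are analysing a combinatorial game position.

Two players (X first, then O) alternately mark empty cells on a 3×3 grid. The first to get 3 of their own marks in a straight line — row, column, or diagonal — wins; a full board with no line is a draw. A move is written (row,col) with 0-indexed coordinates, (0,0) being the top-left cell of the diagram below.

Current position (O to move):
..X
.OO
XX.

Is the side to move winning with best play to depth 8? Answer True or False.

O winning at [..X/.OO/XX.]: True

p1 O@[..X/.OO/XX.]: (0,0)[O.X/.OO/XX.]-1 (0,1)[.OX/.OO/XX.]-1 (1,0)[..X/OOO/XX.]+1* (2,2)[..X/.OO/XXO]+1
p2 X@[..X/OOO/XX.] terminal -1; root [..X/.OO/XX.] d8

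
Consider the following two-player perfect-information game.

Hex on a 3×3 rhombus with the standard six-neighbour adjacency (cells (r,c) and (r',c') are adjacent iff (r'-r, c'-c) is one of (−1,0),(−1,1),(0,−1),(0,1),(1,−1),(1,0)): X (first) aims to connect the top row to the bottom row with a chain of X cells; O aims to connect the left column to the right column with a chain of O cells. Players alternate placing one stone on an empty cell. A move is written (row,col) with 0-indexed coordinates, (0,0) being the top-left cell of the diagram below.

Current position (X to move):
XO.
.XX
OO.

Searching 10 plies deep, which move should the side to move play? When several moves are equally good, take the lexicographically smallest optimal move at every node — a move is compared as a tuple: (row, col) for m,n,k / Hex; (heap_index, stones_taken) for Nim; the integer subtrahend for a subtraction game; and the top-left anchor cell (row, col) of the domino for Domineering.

X's best at [XO./.XX/OO.]: (2,2)

ply 1, X at XO./.XX/OO. | (0,2)=-1→XOX/.XX/OO.; (1,0)=-1→XO./XXX/OO.; (2,2)=+1→XO./.XX/OOX*
ply 2, O at XO./.XX/OOX | (0,2)=-1→XOO/.XX/OOX*; (1,0)=-1→XO./OXX/OOX
ply 3, X at XOO/.XX/OOX | (1,0)=+1→XOO/XXX/OOX*
ply 4: XOO/XXX/OOX is terminal -1 (O); from XO./.XX/OO. depth 10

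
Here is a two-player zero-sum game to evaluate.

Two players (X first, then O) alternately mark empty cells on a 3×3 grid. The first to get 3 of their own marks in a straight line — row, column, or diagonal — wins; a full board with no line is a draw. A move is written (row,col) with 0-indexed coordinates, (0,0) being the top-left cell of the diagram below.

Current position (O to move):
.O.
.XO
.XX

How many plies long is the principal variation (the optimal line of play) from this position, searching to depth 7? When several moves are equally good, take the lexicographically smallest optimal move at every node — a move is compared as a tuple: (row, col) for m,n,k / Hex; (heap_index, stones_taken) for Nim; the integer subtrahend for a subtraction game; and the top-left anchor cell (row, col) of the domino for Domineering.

PV length from [.O./.XO/.XX]: 2 plies

ply 1, O at .O./.XO/.XX | (0,0)=-1→OO./.XO/.XX*; (0,2)=-1→.OO/.XO/.XX; (1,0)=-1→.O./OXO/.XX; (2,0)=-1→.O./.XO/OXX
ply 2, X at OO./.XO/.XX | (0,2)=+0→OOX/.XO/.XX; (1,0)=-1→OO./XXO/.XX; (2,0)=+1→OO./.XO/XXX*
ply 3: OO./.XO/XXX is terminal -1 (O); from .O./.XO/.XX depth 7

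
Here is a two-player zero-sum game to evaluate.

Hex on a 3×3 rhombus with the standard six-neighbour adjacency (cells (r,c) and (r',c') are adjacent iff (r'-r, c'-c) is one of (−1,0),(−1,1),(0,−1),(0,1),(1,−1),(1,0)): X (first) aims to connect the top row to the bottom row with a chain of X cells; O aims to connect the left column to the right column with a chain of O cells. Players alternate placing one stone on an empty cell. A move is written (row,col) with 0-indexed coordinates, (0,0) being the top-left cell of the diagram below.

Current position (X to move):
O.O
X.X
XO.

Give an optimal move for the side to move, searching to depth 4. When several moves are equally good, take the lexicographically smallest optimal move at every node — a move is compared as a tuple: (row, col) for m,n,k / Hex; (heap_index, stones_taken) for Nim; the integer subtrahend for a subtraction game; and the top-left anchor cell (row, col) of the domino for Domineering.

ply 1, X at O.O/X.X/XO. | (0,1)=+1→OXO/X.X/XO.*; (1,1)=-1→O.O/XXX/XO.; (2,2)=-1→O.O/X.X/XOX
ply 2: OXO/X.X/XO. is terminal -1 (O); from O.O/X.X/XO. depth 4

X's best at [O.O/X.X/XO.]: (0,1)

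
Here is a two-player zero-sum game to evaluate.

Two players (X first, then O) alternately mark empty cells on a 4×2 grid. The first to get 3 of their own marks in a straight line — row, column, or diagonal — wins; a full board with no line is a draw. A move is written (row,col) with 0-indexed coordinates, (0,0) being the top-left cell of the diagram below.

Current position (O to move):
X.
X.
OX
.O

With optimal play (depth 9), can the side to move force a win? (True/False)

O winning at [X./X./OX/.O]: False

ply 1, O at X./X./OX/.O | (0,1)=+0→XO/X./OX/.O*; (1,1)=+0→X./XO/OX/.O; (3,0)=+0→X./X./OX/OO
ply 2, X at XO/X./OX/.O | (1,1)=+0→XO/XX/OX/.O*; (3,0)=+0→XO/X./OX/XO
ply 3, O at XO/XX/OX/.O | (3,0)=+0→XO/XX/OX/OO*
ply 4: XO/XX/OX/OO is terminal +0 (X); from X./X./OX/.O depth 9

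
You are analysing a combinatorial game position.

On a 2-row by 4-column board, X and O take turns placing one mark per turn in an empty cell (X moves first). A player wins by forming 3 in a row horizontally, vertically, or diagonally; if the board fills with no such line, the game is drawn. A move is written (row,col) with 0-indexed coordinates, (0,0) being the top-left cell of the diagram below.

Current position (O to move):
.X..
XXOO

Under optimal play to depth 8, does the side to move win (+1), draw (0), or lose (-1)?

p1 O@[.X../XXOO]: (0,0)[OX../XXOO]+0* (0,2)[.XO./XXOO]+0 (0,3)[.X.O/XXOO]+0
p2 X@[OX../XXOO]: (0,2)[OXX./XXOO]+0* (0,3)[OX.X/XXOO]+0
p3 O@[OXX./XXOO]: (0,3)[OXXO/XXOO]+0*
p4 X@[OXXO/XXOO] terminal +0; root [.X../XXOO] d8

value(.X../XXOO, O) = 0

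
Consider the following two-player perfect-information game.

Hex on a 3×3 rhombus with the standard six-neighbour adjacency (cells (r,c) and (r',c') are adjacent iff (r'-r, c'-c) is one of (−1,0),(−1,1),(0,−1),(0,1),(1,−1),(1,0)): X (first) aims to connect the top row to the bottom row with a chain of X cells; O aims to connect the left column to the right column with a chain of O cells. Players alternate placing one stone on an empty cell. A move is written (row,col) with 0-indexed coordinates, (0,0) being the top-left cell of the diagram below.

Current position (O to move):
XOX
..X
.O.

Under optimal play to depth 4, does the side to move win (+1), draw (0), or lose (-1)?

value(XOX/..X/.O., O) = -1

p1 O@[XOX/..X/.O.]: (1,0)[XOX/O.X/.O.]-1* (1,1)[XOX/.OX/.O.]-1 (2,0)[XOX/..X/OO.]-1 (2,2)[XOX/..X/.OO]-1
p2 X@[XOX/O.X/.O.]: (1,1)[XOX/OXX/.O.]+1* (2,0)[XOX/O.X/XO.]+1 (2,2)[XOX/O.X/.OX]+1
p3 O@[XOX/OXX/.O.]: (2,0)[XOX/OXX/OO.]-1* (2,2)[XOX/OXX/.OO]-1
p4 X@[XOX/OXX/OO.]: (2,2)[XOX/OXX/OOX]+1*
p5 O@[XOX/OXX/OOX] terminal -1; root [XOX/..X/.O.] d4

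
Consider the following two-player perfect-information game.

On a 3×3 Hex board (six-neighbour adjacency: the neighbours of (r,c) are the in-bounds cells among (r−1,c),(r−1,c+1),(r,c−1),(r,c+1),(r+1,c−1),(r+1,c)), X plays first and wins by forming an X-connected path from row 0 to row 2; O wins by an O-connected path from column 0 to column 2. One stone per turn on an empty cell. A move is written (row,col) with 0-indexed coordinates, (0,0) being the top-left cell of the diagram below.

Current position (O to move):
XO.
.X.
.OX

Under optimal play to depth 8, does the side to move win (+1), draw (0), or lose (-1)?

p1 O@[XO./.X./.OX]: (0,2)[XOO/.X./.OX]-1* (1,0)[XO./OX./.OX]-1 (1,2)[XO./.XO/.OX]-1 (2,0)[XO./.X./OOX]-1
p2 X@[XOO/.X./.OX]: (1,0)[XOO/XX./.OX]+1* (1,2)[XOO/.XX/.OX]-1 (2,0)[XOO/.X./XOX]-1
p3 O@[XOO/XX./.OX]: (1,2)[XOO/XXO/.OX]-1* (2,0)[XOO/XX./OOX]-1
p4 X@[XOO/XXO/.OX]: (2,0)[XOO/XXO/XOX]+1*
p5 O@[XOO/XXO/XOX] terminal -1; root [XO./.X./.OX] d8

value(XO./.X./.OX, O) = -1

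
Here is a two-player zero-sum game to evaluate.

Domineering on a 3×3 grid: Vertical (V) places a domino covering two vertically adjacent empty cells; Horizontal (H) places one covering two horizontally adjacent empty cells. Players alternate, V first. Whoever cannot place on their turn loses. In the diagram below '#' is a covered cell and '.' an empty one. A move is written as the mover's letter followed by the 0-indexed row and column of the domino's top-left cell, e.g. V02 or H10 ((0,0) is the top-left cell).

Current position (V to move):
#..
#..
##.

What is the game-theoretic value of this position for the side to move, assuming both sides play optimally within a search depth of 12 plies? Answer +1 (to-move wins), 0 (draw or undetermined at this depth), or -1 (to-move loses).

value(#../#../##., V) = +1

ply 1, V at #../#../##. | V01=+1→##./##./##.*; V02=+1→#.#/#.#/##.; V12=-1→#../#.#/###
ply 2: ##./##./##. is terminal -1 (H); from #../#../##. depth 12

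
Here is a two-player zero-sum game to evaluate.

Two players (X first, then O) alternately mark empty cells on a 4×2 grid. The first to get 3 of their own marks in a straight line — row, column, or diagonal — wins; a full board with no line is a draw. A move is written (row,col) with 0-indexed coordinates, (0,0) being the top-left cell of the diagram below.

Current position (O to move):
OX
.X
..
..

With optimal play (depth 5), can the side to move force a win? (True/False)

O winning at [OX/.X/../..]: False

ply 1, O at OX/.X/../.. | (1,0)=-1→OX/OX/../..; (2,0)=-1→OX/.X/O./..; (2,1)=+0→OX/.X/.O/..*; (3,0)=-1→OX/.X/../O.; (3,1)=-1→OX/.X/../.O
ply 2, X at OX/.X/.O/.. | (1,0)=+0→OX/XX/.O/..*; (2,0)=+0→OX/.X/XO/..; (3,0)=+0→OX/.X/.O/X.; (3,1)=+0→OX/.X/.O/.X
ply 3, O at OX/XX/.O/.. | (2,0)=+0→OX/XX/OO/..*; (3,0)=+0→OX/XX/.O/O.; (3,1)=+0→OX/XX/.O/.O
ply 4, X at OX/XX/OO/.. | (3,0)=+0→OX/XX/OO/X.*; (3,1)=+0→OX/XX/OO/.X
ply 5, O at OX/XX/OO/X. | (3,1)=+0→OX/XX/OO/XO*
ply 6: OX/XX/OO/XO is terminal +0 (X); from OX/.X/../.. depth 5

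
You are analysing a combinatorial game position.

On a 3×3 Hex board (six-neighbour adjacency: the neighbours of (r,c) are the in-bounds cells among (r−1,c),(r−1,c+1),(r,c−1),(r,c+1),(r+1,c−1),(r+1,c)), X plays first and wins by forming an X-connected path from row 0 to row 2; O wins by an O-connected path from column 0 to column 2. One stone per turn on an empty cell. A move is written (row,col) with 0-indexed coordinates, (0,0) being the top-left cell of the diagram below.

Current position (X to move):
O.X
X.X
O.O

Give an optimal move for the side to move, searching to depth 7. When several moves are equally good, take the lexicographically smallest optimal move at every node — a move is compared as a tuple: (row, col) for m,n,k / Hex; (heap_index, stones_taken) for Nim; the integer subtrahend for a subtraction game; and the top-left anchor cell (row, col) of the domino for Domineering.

p1 X@[O.X/X.X/O.O]: (0,1)[OXX/X.X/O.O]-1 (1,1)[O.X/XXX/O.O]-1 (2,1)[O.X/X.X/OXO]+1*
p2 O@[O.X/X.X/OXO] terminal -1; root [O.X/X.X/O.O] d7

X's best at [O.X/X.X/O.O]: (2,1)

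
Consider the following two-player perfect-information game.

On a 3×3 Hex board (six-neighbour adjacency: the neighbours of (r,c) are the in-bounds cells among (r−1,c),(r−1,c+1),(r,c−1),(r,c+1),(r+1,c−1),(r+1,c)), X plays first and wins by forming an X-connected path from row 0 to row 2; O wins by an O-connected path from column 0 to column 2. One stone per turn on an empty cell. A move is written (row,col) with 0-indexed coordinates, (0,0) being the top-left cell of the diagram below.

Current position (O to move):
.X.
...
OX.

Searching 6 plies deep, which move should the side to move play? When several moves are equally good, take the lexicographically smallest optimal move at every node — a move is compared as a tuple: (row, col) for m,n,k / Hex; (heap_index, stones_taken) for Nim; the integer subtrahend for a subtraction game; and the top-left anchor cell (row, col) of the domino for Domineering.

ply 1, O at .X./.../OX. | (0,0)=-1→OX./.../OX.; (0,2)=-1→.XO/.../OX.; (1,0)=-1→.X./O../OX.; (1,1)=+1→.X./.O./OX.*; (1,2)=-1→.X./..O/OX.; (2,2)=-1→.X./.../OXO
ply 2, X at .X./.O./OX. | (0,0)=-1→XX./.O./OX.*; (0,2)=-1→.XX/.O./OX.; (1,0)=-1→.X./XO./OX.; (1,2)=-1→.X./.OX/OX.; (2,2)=-1→.X./.O./OXX
ply 3, O at XX./.O./OX. | (0,2)=+1→XXO/.O./OX.*; (1,0)=+1→XX./OO./OX.; (1,2)=+1→XX./.OO/OX.; (2,2)=+1→XX./.O./OXO
ply 4: XXO/.O./OX. is terminal -1 (X); from .X./.../OX. depth 6

O's best at [.X./.../OX.]: (1,1)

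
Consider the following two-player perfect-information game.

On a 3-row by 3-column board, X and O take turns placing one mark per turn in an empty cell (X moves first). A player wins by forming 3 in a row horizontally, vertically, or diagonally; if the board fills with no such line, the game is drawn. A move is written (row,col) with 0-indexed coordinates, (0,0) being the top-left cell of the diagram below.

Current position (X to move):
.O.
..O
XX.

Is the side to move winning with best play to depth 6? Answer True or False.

X winning at [.O./..O/XX.]: True

[.O./..O/XX.] X move#1: (0,0):+1/XO./..O/XX.*, (0,2):+1/.OX/..O/XX., (1,0):+1/.O./X.O/XX., (1,1):+1/.O./.XO/XX., (2,2):+1/.O./..O/XXX
[XO./..O/XX.] O move#2: (0,2):-1/XOO/..O/XX.*, (1,0):-1/XO./O.O/XX., (1,1):-1/XO./.OO/XX., (2,2):-1/XO./..O/XXO
[XOO/..O/XX.] X move#3: (1,0):+1/XOO/X.O/XX.*, (1,1):-1/XOO/.XO/XX., (2,2):+1/XOO/..O/XXX
[XOO/X.O/XX.] end (terminal -1, O#4); searched .O./..O/XX. to 6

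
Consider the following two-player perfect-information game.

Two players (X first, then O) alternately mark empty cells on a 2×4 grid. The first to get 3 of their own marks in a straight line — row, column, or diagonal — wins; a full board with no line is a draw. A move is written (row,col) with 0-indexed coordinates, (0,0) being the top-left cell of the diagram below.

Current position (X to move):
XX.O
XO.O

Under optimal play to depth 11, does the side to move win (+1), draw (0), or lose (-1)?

p1 X@[XX.O/XO.O]: (0,2)[XXXO/XO.O]+1* (1,2)[XX.O/XOXO]+0
p2 O@[XXXO/XO.O] terminal -1; root [XX.O/XO.O] d11

value(XX.O/XO.O, X) = +1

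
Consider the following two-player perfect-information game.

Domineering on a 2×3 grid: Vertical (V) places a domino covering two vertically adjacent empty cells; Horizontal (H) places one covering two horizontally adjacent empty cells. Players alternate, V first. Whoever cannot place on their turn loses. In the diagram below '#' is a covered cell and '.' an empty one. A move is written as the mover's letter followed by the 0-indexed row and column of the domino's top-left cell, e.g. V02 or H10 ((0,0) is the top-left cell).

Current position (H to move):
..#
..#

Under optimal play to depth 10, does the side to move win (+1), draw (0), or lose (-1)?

value(..#/..#, H) = +1

ply 1, H at ..#/..# | H00=+1→###/..#*; H10=+1→..#/###
ply 2: ###/..# is terminal -1 (V); from ..#/..# depth 10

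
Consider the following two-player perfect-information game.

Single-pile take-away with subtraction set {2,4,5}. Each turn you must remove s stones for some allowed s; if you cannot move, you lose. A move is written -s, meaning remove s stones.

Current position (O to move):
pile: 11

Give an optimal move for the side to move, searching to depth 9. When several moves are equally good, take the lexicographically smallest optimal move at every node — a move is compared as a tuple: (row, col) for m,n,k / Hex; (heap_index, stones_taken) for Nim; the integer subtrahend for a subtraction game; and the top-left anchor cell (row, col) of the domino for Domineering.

[11] O move#1: -2:-1/9, -4:+1/7*, -5:-1/6
[7] X move#2: -2:-1/5*, -4:-1/3, -5:-1/2
[5] O move#3: -2:-1/3, -4:+1/1*, -5:+1/0
[1] end (terminal -1, X#4); searched 11 to 9

O's best at [11]: -4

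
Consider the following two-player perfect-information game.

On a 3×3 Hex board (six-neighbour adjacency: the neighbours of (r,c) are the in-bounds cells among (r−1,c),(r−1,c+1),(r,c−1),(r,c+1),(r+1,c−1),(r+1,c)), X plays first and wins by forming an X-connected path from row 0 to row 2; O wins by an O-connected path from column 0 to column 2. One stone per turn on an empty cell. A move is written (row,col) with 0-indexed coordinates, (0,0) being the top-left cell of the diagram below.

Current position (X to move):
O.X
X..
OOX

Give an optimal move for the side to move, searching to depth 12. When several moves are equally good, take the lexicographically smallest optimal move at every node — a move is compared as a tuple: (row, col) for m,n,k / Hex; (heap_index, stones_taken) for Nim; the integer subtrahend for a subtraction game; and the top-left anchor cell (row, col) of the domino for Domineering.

[O.X/X../OOX] X move#1: (0,1):-1/OXX/X../OOX, (1,1):-1/O.X/XX./OOX, (1,2):+1/O.X/X.X/OOX*
[O.X/X.X/OOX] end (terminal -1, O#2); searched O.X/X../OOX to 12

X's best at [O.X/X../OOX]: (1,2)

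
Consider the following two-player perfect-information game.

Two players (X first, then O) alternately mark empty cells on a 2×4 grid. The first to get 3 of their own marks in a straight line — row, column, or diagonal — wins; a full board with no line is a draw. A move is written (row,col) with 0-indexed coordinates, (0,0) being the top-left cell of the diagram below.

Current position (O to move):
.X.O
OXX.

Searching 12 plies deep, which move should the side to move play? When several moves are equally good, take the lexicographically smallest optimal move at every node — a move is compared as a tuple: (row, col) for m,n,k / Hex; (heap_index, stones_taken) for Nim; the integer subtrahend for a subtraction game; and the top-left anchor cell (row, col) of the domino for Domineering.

O's best at [.X.O/OXX.]: (1,3)

ply 1, O at .X.O/OXX. | (0,0)=-1→OX.O/OXX.; (0,2)=-1→.XOO/OXX.; (1,3)=+0→.X.O/OXXO*
ply 2, X at .X.O/OXXO | (0,0)=+0→XX.O/OXXO*; (0,2)=+0→.XXO/OXXO
ply 3, O at XX.O/OXXO | (0,2)=+0→XXOO/OXXO*
ply 4: XXOO/OXXO is terminal +0 (X); from .X.O/OXX. depth 12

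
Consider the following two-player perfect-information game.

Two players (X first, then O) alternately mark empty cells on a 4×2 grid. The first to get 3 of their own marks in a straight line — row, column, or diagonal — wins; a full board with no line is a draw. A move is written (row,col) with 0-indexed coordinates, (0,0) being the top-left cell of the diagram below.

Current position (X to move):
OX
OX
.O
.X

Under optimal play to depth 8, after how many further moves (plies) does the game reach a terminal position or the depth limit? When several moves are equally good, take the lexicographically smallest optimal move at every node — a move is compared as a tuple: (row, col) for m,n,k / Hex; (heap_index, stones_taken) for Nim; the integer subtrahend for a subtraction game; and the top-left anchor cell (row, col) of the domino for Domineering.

PV length from [OX/OX/.O/.X]: 2 plies

[OX/OX/.O/.X] X move#1: (2,0):+0/OX/OX/XO/.X*, (3,0):-1/OX/OX/.O/XX
[OX/OX/XO/.X] O move#2: (3,0):+0/OX/OX/XO/OX*
[OX/OX/XO/OX] end (terminal +0, X#3); searched OX/OX/.O/.X to 8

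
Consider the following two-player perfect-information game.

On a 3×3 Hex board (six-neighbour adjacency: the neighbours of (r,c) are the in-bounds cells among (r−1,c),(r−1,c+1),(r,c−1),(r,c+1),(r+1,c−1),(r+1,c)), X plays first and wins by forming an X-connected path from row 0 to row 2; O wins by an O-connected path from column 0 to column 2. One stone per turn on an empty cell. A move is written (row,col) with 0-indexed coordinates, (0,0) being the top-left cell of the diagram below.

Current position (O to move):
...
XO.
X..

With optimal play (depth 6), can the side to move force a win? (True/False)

[.../XO./X..] O move#1: (0,0):-1/O../XO./X..*, (0,1):-1/.O./XO./X.., (0,2):-1/..O/XO./X.., (1,2):-1/.../XOO/X.., (2,1):-1/.../XO./XO., (2,2):-1/.../XO./X.O
[O../XO./X..] X move#2: (0,1):+1/OX./XO./X..*, (0,2):+1/O.X/XO./X.., (1,2):+1/O../XOX/X.., (2,1):-1/O../XO./XX., (2,2):-1/O../XO./X.X
[OX./XO./X..] end (terminal -1, O#3); searched .../XO./X.. to 6

O winning at [.../XO./X..]: False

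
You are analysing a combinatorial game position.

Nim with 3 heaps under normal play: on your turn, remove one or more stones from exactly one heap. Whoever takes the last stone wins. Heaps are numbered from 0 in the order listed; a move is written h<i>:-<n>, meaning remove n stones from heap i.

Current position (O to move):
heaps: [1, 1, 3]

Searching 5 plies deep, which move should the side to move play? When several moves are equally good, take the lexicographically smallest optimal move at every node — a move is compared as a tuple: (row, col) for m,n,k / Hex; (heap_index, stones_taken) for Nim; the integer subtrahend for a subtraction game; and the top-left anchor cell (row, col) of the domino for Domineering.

[(1,1,3)] O move#1: h0:-1:-1/(0,1,3), h1:-1:-1/(1,0,3), h2:-1:-1/(1,1,2), h2:-2:-1/(1,1,1), h2:-3:+1/(1,1,0)*
[(1,1,0)] X move#2: h0:-1:-1/(0,1,0)*, h1:-1:-1/(1,0,0)
[(0,1,0)] O move#3: h1:-1:+1/(0,0,0)*
[(0,0,0)] end (terminal -1, X#4); searched (1,1,3) to 5

O's best at [(1,1,3)]: h2:-3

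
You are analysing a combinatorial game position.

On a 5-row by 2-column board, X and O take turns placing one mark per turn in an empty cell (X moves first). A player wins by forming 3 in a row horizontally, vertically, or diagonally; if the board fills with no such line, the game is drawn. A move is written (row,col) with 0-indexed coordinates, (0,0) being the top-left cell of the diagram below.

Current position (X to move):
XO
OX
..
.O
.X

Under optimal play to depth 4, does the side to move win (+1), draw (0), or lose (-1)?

value(XO/OX/../.O/.X, X) = 0

ply 1, X at XO/OX/../.O/.X | (2,0)=+0→XO/OX/X./.O/.X*; (2,1)=+0→XO/OX/.X/.O/.X; (3,0)=+0→XO/OX/../XO/.X; (4,0)=+0→XO/OX/../.O/XX
ply 2, O at XO/OX/X./.O/.X | (2,1)=+0→XO/OX/XO/.O/.X*; (3,0)=+0→XO/OX/X./OO/.X; (4,0)=+0→XO/OX/X./.O/OX
ply 3, X at XO/OX/XO/.O/.X | (3,0)=+0→XO/OX/XO/XO/.X*; (4,0)=+0→XO/OX/XO/.O/XX
ply 4, O at XO/OX/XO/XO/.X | (4,0)=+0→XO/OX/XO/XO/OX*
ply 5: XO/OX/XO/XO/OX is terminal +0 (X); from XO/OX/../.O/.X depth 4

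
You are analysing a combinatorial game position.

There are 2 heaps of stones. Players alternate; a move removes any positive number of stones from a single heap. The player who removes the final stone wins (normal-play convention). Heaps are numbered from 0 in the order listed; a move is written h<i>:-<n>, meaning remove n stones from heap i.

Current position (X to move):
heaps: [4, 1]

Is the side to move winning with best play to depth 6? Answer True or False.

X winning at [(4,1)]: True

p1 X@[(4,1)]: h0:-1[(3,1)]-1 h0:-2[(2,1)]-1 h0:-3[(1,1)]+1* h0:-4[(0,1)]-1 h1:-1[(4,0)]-1
p2 O@[(1,1)]: h0:-1[(0,1)]-1* h1:-1[(1,0)]-1
p3 X@[(0,1)]: h1:-1[(0,0)]+1*
p4 O@[(0,0)] terminal -1; root [(4,1)] d6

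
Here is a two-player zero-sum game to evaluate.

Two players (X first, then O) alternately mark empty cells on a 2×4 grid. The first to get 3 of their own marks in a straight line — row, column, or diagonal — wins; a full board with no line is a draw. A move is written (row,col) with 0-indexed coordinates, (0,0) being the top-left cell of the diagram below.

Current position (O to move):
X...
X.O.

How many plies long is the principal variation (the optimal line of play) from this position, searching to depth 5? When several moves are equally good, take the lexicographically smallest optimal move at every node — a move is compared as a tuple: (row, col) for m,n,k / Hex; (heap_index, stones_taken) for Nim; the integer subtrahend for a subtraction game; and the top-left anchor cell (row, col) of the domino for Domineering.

p1 O@[X.../X.O.]: (0,1)[XO../X.O.]+0* (0,2)[X.O./X.O.]+0 (0,3)[X..O/X.O.]+0 (1,1)[X.../XOO.]+0 (1,3)[X.../X.OO]+0
p2 X@[XO../X.O.]: (0,2)[XOX./X.O.]+0* (0,3)[XO.X/X.O.]+0 (1,1)[XO../XXO.]+0 (1,3)[XO../X.OX]+0
p3 O@[XOX./X.O.]: (0,3)[XOXO/X.O.]+0* (1,1)[XOX./XOO.]+0 (1,3)[XOX./X.OO]+0
p4 X@[XOXO/X.O.]: (1,1)[XOXO/XXO.]+0* (1,3)[XOXO/X.OX]+0
p5 O@[XOXO/XXO.]: (1,3)[XOXO/XXOO]+0*
p6 X@[XOXO/XXOO] terminal +0; root [X.../X.O.] d5

PV length from [X.../X.O.]: 5 plies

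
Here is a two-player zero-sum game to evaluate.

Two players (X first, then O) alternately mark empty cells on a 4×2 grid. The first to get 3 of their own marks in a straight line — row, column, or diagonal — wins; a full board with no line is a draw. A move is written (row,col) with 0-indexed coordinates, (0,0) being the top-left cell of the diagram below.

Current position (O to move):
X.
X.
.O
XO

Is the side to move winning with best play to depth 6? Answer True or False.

ply 1, O at X./X./.O/XO | (0,1)=-1→XO/X./.O/XO; (1,1)=+1→X./XO/.O/XO*; (2,0)=+0→X./X./OO/XO
ply 2: X./XO/.O/XO is terminal -1 (X); from X./X./.O/XO depth 6

O winning at [X./X./.O/XO]: True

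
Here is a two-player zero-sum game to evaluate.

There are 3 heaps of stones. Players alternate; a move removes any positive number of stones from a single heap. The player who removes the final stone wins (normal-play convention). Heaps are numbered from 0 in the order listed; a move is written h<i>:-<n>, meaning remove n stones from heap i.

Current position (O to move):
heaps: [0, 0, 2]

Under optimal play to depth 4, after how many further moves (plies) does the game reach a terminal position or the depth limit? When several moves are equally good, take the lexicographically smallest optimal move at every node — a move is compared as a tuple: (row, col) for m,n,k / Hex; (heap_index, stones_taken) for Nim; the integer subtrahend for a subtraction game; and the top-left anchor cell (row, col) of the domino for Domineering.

PV length from [(0,0,2)]: 1 ply

[(0,0,2)] O move#1: h2:-1:-1/(0,0,1), h2:-2:+1/(0,0,0)*
[(0,0,0)] end (terminal -1, X#2); searched (0,0,2) to 4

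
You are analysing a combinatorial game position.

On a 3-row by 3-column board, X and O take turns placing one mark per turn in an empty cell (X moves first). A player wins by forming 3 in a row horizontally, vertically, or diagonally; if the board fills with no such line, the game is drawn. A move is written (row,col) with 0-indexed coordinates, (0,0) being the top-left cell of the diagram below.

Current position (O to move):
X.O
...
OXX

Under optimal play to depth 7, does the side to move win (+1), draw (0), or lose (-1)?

ply 1, O at X.O/.../OXX | (0,1)=-1→XOO/.../OXX; (1,0)=-1→X.O/O../OXX; (1,1)=+1→X.O/.O./OXX*; (1,2)=-1→X.O/..O/OXX
ply 2: X.O/.O./OXX is terminal -1 (X); from X.O/.../OXX depth 7

value(X.O/.../OXX, O) = +1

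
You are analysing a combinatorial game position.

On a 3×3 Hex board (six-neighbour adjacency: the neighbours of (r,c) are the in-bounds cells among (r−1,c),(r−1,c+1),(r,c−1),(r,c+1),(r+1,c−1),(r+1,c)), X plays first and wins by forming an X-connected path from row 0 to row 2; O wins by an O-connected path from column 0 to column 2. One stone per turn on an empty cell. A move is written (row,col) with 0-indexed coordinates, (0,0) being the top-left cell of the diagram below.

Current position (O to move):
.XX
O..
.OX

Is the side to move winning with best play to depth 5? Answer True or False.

p1 O@[.XX/O../.OX]: (0,0)[OXX/O../.OX]-1 (1,1)[.XX/OO./.OX]-1 (1,2)[.XX/O.O/.OX]+1* (2,0)[.XX/O../OOX]-1
p2 X@[.XX/O.O/.OX]: (0,0)[XXX/O.O/.OX]-1* (1,1)[.XX/OXO/.OX]-1 (2,0)[.XX/O.O/XOX]-1
p3 O@[XXX/O.O/.OX]: (1,1)[XXX/OOO/.OX]+1* (2,0)[XXX/O.O/OOX]+1
p4 X@[XXX/OOO/.OX] terminal -1; root [.XX/O../.OX] d5

O winning at [.XX/O../.OX]: True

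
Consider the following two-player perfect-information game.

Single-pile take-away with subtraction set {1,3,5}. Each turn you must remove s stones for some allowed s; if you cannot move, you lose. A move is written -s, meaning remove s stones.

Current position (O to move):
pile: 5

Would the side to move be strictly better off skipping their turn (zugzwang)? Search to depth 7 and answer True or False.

zugzwang(5, O) = False

[5] O move#1: -1:+1/4*, -3:+1/2, -5:+1/0
[4] X move#2: -1:-1/3*, -3:-1/1
[3] O move#3: -1:+1/2*, -3:+1/0
[2] X move#4: -1:-1/1*
[1] O move#5: -1:+1/0*
[0] end (terminal -1, X#6); searched 5 to 7
pass branch (X moves first from the same position):
  | [5] X move#1: -1:+1/4*, -3:+1/2, -5:+1/0
  | [4] O move#2: -1:-1/3*, -3:-1/1
  | [3] X move#3: -1:+1/2*, -3:+1/0
  | [2] O move#4: -1:-1/1*
  | [1] X move#5: -1:+1/0*
  | [0] end (terminal -1, O#6); searched 5 to 7
O moving scores +1; O passing scores -1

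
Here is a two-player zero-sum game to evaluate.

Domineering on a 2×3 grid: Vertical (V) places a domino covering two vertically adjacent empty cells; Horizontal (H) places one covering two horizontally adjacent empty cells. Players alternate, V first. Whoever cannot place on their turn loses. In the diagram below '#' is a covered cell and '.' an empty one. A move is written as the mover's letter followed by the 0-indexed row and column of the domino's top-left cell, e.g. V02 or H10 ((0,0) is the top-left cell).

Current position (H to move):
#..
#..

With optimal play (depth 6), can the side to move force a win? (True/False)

H winning at [#../#..]: True

p1 H@[#../#..]: H01[###/#..]+1* H11[#../###]+1
p2 V@[###/#..] terminal -1; root [#../#..] d6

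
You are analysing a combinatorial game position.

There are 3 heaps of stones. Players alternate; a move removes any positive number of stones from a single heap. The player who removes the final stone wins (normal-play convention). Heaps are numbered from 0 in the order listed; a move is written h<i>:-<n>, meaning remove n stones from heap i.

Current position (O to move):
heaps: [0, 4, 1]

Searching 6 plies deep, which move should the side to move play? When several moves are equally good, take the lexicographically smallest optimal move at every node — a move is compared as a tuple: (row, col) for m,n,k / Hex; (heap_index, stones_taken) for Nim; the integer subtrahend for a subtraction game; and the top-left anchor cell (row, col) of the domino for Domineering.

O's best at [(0,4,1)]: h1:-3

ply 1, O at (0,4,1) | h1:-1=-1→(0,3,1); h1:-2=-1→(0,2,1); h1:-3=+1→(0,1,1)*; h1:-4=-1→(0,0,1); h2:-1=-1→(0,4,0)
ply 2, X at (0,1,1) | h1:-1=-1→(0,0,1)*; h2:-1=-1→(0,1,0)
ply 3, O at (0,0,1) | h2:-1=+1→(0,0,0)*
ply 4: (0,0,0) is terminal -1 (X); from (0,4,1) depth 6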